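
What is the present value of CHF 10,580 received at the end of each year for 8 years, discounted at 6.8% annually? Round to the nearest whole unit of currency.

CHF 63,669

Annuity factor a(8|0.068) = 6.017857; PV = 10580 × 6.017857 = 63,668.9300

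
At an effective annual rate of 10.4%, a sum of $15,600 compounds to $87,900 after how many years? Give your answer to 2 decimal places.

(1+i)^n = 87900/15600 = 5.63462, so n = ln 5.63462 / ln 1.104 = 17.4745 years

17.47 years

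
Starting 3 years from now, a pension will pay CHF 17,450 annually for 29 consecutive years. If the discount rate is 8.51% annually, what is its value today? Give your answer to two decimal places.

Value one period before first payment (t=2): 17450 × [1 − (1+0.0851)^(−29)] / 0.0851 = 17450 × 10.650743 = 185,855.4650
Discount back 2 years: 185,855.4650 × (1+0.0851)^(−2) = 185,855.4650 × 0.849299 = 157,846.8098

CHF 157,846.81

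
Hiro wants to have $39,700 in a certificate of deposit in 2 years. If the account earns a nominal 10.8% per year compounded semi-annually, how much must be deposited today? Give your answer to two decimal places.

With 2 periods per year: i = 0.054, n = 4.
Discount factor = (1+0.054)^(−4) = 0.810285; PV = 39,700 × 0.810285 = 32,168.2965

$32,168.30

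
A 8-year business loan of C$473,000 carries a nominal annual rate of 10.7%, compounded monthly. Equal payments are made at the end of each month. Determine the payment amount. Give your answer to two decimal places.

With 12 periods per year: i = 0.00891667, n = 96.
Annuity-PV factor = 64.320784; PMT = 473000 / 64.320784 = 7,353.7661

C$7,353.77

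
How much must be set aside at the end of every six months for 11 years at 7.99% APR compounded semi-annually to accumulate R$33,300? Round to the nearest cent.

R$972.88

With 2 periods per year: i = 0.03995, n = 22.
PMT = 33300 / ( [(1+0.03995)^22 − 1] / 0.03995 ) = 33300 / 34.228120 = 972.8843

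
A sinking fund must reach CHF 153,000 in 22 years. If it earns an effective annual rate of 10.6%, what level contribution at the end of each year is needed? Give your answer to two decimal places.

CHF 1,983.82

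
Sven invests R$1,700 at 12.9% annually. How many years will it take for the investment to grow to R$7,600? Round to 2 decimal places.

12.34 years

(1+i)^n = 7600/1700 = 4.47059, so n = ln 4.47059 / ln 1.129 = 12.3423 years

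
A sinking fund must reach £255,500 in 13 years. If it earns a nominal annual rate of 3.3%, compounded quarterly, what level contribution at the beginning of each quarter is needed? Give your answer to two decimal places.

With 4 periods per year: i = 0.00825, n = 52.
PMT = 255500 / ( [(1+0.00825)^52 − 1] / 0.00825 × (1+i) ) = 255500 / 65.141580 = 3,922.2260

£3,922.23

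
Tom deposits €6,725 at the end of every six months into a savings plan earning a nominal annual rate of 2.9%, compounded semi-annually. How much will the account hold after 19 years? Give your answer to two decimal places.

€337,704.52

Periodic rate i = 0.029/2 = 0.0145; n = 19 × 2 = 38 periods.
Accumulation factor s(38|0.0145) = 50.216285; FV = 6725 × 50.216285 = 337,704.5191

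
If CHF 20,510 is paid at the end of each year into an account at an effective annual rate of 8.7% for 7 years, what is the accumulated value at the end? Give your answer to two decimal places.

Accumulation factor s(7|0.087) = 9.116201; FV = 20510 × 9.116201 = 186,973.2828

CHF 186,973.28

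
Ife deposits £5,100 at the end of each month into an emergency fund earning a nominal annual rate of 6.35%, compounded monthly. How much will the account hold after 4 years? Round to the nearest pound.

£277,866

With 12 periods per year: i = 0.00529167, n = 48.
Accumulation factor s(48|0.00529167) = 54.483545; FV = 5100 × 54.483545 = 277,866.0809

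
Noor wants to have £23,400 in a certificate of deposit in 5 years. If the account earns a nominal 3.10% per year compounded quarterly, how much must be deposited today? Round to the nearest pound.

£20,052

i = 0.031/4 = 0.00775 per quarter; n = 5·4 = 20.
PV = FV·(1+i)^(−n) = 23,400 × 0.856927 = 20,052.0935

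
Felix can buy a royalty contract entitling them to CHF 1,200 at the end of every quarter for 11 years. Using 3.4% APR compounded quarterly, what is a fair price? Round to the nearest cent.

With 4 periods per year: i = 0.0085, n = 44.
PV = PMT · [1 − (1+i)^(−n)] / i = 1200 · 36.580570 = 43,896.6842

CHF 43,896.68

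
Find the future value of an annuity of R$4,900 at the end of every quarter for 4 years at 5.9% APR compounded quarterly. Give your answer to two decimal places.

R$87,699.65

With 4 periods per year: i = 0.01475, n = 16.
FV = 4900 × [(1+0.01475)^16 − 1] / 0.01475 = 4900 × 17.897888 = 87,699.6508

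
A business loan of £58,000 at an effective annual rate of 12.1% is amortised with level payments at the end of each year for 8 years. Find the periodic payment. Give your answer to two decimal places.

PMT = 58000 / ( [1 − (1+0.121)^(−8)] / 0.121 ) = 58000 / 4.950331 = 11,716.3874

£11,716.39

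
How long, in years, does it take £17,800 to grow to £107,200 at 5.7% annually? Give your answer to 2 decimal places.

(1+i)^n = 107200/17800 = 6.02247, so n = ln 6.02247 / ln 1.057 = 32.3894 years

32.39 years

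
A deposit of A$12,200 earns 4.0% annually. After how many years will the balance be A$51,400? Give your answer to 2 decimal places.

36.67 years

n = ln(51400/12200) / ln(1+0.04) = ln(4.21311) / 0.039221 = 36.6695 years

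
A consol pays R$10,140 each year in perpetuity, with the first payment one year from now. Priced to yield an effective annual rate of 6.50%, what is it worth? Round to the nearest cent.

PV = PMT / i = 10140 / 0.065 = 156,000.0000

R$156,000.00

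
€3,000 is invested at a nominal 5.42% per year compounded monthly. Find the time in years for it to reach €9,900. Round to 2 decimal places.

22.08 years

Periodic rate i = 0.0542/12 = 0.00451667.
n = ln(9900/3000) / ln(1+0.00451667) = ln(3.30000) / 0.004506 = 264.9336 months
= 264.9336/12 years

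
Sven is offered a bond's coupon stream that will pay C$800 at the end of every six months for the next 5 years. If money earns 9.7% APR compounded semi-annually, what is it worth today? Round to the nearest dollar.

C$6,223

With 2 periods per year: i = 0.0485, n = 10.
PV = PMT · [1 − (1+i)^(−n)] / i = 800 · 7.778294 = 6,222.6351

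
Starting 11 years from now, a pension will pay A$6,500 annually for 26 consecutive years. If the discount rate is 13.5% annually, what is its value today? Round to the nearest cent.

A$13,066.94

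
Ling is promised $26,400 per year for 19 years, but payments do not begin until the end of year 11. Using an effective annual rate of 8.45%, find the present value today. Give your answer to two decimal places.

Value one period before first payment (t=10): 26400 × [1 − (1+0.0845)^(−19)] / 0.0845 = 26400 × 9.300465 = 245,532.2694
PV₀ = 245,532.2694 / (1+0.0845)^10 = 245,532.2694 / 2.250586 = 109,097.0518

$109,097.05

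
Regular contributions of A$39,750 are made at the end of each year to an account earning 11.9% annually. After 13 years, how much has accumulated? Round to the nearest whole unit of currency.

A$1,106,692

FV = 39750 × [(1+0.119)^13 − 1] / 0.119 = 39750 × 27.841310 = 1,106,692.0639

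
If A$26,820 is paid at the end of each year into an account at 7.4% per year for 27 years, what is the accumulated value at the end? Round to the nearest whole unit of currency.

A$2,128,389

FV = 26820 × [(1+0.074)^27 − 1] / 0.074 = 26820 × 79.358290 = 2,128,389.3247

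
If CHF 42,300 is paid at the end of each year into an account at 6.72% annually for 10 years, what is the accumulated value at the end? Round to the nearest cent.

CHF 576,763.31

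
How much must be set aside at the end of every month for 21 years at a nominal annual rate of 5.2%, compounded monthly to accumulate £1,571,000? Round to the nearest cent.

i = 0.052/12 = 0.00433333 per month; n = 21·12 = 252.
FV-annuity factor = 455.355218; PMT = 1.571e+06 / 455.355218 = 3,450.0538

£3,450.05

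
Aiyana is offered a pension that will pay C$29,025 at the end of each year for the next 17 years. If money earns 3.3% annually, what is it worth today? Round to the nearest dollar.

C$373,077

PV = PMT · [1 − (1+i)^(−n)] / i = 29025 · 12.853626 = 373,076.5076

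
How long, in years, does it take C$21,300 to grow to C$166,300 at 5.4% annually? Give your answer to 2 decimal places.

39.08 years

(1+i)^n = 166300/21300 = 7.80751, so n = ln 7.80751 / ln 1.054 = 39.0757 years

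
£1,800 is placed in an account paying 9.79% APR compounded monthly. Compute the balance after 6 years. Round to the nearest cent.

£3,231.04

Periodic rate i = 0.0979/12 = 0.00815833; n = 6 × 12 = 72 periods.
1,800 × (1+0.00815833)^72 = 1,800 × 1.795021 = 3,231.0382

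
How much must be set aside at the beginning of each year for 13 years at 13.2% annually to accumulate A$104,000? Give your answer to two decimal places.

FV-annuity factor × (1+i) = 34.405196; PMT = 104000 / 34.405196 = 3,022.7992

A$3,022.80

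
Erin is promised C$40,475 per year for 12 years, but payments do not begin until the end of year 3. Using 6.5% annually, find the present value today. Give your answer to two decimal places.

Value one period before first payment (t=2): 40475 × [1 − (1+0.065)^(−12)] / 0.065 = 40475 × 8.158725 = 330,224.4072
Discount back 2 years: 330,224.4072 × (1+0.065)^(−2) = 330,224.4072 × 0.881659 = 291,145.4140

C$291,145.41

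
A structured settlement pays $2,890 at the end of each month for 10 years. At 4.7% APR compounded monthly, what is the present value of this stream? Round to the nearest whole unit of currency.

i = 0.047/12 = 0.00391667 per month; n = 10·12 = 120.
PV = PMT · [1 − (1+i)^(−n)] / i = 2890 · 95.597541 = 276,276.8944

$276,277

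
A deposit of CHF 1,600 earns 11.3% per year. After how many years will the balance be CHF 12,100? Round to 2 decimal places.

(1+i)^n = 12100/1600 = 7.56250, so n = ln 7.56250 / ln 1.113 = 18.8980 years

18.90 years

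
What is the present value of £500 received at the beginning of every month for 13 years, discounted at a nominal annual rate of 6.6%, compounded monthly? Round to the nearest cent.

i = 0.066/12 = 0.0055 per month; n = 13·12 = 156.
PV = 500 × [1 − (1+0.0055)^(−156)] / 0.0055 × (1+i) = 500 × 105.119134 = 52,559.5671
Payments are at the start of each period, so multiply by (1+i).

£52,559.57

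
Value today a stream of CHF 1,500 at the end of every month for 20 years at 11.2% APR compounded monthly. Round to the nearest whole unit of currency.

CHF 143,426

i = 0.112/12 = 0.00933333 per month; n = 20·12 = 240.
PV = 1500 × [1 − (1+0.00933333)^(−240)] / 0.00933333 = 1500 × 95.617474 = 143,426.2116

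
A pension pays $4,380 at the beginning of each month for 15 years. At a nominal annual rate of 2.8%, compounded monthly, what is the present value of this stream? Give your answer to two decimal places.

Periodic rate i = 0.028/12 = 0.00233333; n = 15 × 12 = 180 periods.
Annuity factor a(180|0.00233333) × (1+i) = 147.184767; PV = 4380 × 147.184767 = 644,669.2783
(Beginning-of-period payments → annuity-due factor ×(1+i).)

$644,669.28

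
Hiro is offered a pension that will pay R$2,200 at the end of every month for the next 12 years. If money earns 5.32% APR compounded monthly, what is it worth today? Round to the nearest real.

R$233,788

With 12 periods per year: i = 0.00443333, n = 144.
PV = 2200 × [1 − (1+0.00443333)^(−144)] / 0.00443333 = 2200 × 106.267112 = 233,787.6472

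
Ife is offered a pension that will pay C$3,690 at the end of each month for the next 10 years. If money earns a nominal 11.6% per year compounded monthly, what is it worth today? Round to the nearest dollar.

C$261,390

With 12 periods per year: i = 0.00966667, n = 120.
PV = 3690 × [1 − (1+0.00966667)^(−120)] / 0.00966667 = 3690 × 70.837508 = 261,390.4050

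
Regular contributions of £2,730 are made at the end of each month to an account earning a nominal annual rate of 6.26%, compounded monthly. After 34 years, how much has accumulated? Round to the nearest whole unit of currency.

With 12 periods per year: i = 0.00521667, n = 408.
FV = PMT · [(1+i)^n − 1] / i = 2730 · 1409.916155 = 3,849,071.1018

£3,849,071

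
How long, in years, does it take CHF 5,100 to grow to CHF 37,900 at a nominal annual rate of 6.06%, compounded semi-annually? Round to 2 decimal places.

33.60 years

Periodic rate i = 0.0606/2 = 0.0303.
n = ln(37900/5100) / ln(1+0.0303) = ln(7.43137) / 0.029850 = 67.1929 half-years
= 67.1929/2 years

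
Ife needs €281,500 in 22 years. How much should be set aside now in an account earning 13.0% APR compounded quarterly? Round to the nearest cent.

€16,871.48

i = 0.13/4 = 0.0325 per quarter; n = 22·4 = 88.
PV = FV·(1+i)^(−n) = 281,500 × 0.059934 = 16,871.4765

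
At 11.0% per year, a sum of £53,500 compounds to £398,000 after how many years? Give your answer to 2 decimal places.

19.23 years

n = ln(398000/53500) / ln(1+0.11) = ln(7.43925) / 0.104360 = 19.2293 years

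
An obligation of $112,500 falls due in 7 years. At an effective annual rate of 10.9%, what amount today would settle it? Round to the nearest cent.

$54,529.52

PV = 112,500 / (1 + 0.109)^7 = 112,500 / 2.063103 = 54,529.5231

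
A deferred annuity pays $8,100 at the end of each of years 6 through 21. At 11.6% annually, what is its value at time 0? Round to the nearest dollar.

$33,370

PV at t=5 (ordinary 16-year annuity): 8100 × a(16|0.116) = 8100 × 7.131620 = 57,766.1252
PV₀ = 57,766.1252 / (1+0.116)^5 = 57,766.1252 / 1.731095 = 33,369.6971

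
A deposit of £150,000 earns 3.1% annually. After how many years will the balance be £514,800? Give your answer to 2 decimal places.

(1+i)^n = 514800/150000 = 3.43200, so n = ln 3.43200 / ln 1.031 = 40.3922 years

40.39 years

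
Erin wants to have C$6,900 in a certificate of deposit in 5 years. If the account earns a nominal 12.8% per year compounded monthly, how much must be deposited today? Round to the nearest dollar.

With 12 periods per year: i = 0.0106667, n = 60.
Discount factor = (1+0.0106667)^(−60) = 0.529083; PV = 6,900 × 0.529083 = 3,650.6698

C$3,651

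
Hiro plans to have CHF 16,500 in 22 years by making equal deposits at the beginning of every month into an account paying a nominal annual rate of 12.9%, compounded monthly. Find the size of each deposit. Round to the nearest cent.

With 12 periods per year: i = 0.01075, n = 264.
FV-annuity factor × (1+i) = 1487.899551; PMT = 16500 / 1487.899551 = 11.0895

CHF 11.09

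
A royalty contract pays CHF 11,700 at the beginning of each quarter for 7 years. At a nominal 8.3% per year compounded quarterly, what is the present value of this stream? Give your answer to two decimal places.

CHF 251,705.15

i = 0.083/4 = 0.02075 per quarter; n = 7·4 = 28.
PV = PMT · [1 − (1+i)^(−n)] / i × (1+i) = 11700 · 21.513260 = 251,705.1478
(annuity-due: payments at period start, so ×(1+i).)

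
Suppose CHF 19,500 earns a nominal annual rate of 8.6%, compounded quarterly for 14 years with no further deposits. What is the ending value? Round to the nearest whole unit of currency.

CHF 64,178

Periodic rate i = 0.086/4 = 0.0215; n = 14 × 4 = 56 periods.
19,500 × (1+0.0215)^56 = 19,500 × 3.291158 = 64,177.5872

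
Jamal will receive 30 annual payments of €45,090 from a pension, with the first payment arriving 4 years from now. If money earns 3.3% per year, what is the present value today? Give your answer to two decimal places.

€771,543.06

PV at t=3 (ordinary 30-year annuity): 45090 × a(30|0.033) = 45090 × 18.861703 = 850,474.1825
Discount back 3 years: 850,474.1825 × (1+0.033)^(−3) = 850,474.1825 × 0.907192 = 771,543.0613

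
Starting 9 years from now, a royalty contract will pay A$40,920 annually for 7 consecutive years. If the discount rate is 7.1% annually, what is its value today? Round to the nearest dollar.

A$126,952

PV at t=8 (ordinary 7-year annuity): 40920 × a(7|0.071) = 40920 × 5.370551 = 219,762.9546
Discount back 8 years: 219,762.9546 × (1+0.071)^(−8) = 219,762.9546 × 0.577676 = 126,951.7578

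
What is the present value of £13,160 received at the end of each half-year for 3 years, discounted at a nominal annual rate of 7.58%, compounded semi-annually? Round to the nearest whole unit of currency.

£69,461

Periodic rate i = 0.0758/2 = 0.0379; n = 3 × 2 = 6 periods.
PV = 13160 × [1 − (1+0.0379)^(−6)] / 0.0379 = 13160 × 5.278166 = 69,460.6587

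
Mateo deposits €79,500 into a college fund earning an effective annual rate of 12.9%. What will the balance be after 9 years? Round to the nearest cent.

€236,925.94

79,500 × (1+0.129)^9 = 79,500 × 2.980200 = 236,925.9365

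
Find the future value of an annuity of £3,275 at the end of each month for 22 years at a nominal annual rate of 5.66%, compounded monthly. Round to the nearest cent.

£1,710,505.17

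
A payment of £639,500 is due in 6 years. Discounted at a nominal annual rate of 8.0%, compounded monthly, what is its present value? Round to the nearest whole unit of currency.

i = 0.08/12 = 0.00666667 per month; n = 6·12 = 72.
PV = FV·(1+i)^(−n) = 639,500 × 0.619770 = 396,342.8206

£396,343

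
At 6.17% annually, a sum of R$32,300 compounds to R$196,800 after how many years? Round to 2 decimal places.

30.18 years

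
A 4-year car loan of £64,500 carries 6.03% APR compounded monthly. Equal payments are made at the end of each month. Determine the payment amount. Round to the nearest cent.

£1,515.67

Periodic rate i = 0.0603/12 = 0.005025; n = 4 × 12 = 48 periods.
PMT = 64500 / ( [1 − (1+0.005025)^(−48)] / 0.005025 ) = 64500 / 42.555390 = 1,515.6717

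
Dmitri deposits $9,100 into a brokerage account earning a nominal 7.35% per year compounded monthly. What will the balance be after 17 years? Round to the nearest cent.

$31,625.49

With 12 periods per year: i = 0.006125, n = 204.
9,100 × (1+0.006125)^204 = 9,100 × 3.475328 = 31,625.4879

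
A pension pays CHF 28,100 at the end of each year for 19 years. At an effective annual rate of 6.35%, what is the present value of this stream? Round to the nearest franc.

CHF 305,141

PV = PMT · [1 − (1+i)^(−n)] / i = 28100 · 10.859101 = 305,140.7314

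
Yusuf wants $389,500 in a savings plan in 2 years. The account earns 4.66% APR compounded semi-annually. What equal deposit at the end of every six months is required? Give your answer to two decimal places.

$94,037.06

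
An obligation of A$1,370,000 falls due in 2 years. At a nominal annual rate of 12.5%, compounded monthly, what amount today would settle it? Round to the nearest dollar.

i = 0.125/12 = 0.0104167 per month; n = 2·12 = 24.
PV = 1,370,000 / (1 + 0.0104167)^24 = 1,370,000 / 1.282366 = 1,068,337.6593

A$1,068,338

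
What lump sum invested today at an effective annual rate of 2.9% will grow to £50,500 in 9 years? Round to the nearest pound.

PV = FV·(1+i)^(−n) = 50,500 × 0.773146 = 39,043.8832

£39,044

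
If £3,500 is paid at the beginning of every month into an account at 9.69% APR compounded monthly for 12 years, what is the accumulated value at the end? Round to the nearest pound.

£954,258

Periodic rate i = 0.0969/12 = 0.008075; n = 12 × 12 = 144 periods.
FV = 3500 × [(1+0.008075)^144 − 1] / 0.008075 × (1+i) = 3500 × 272.645236 = 954,258.3251
(Beginning-of-period payments → annuity-due factor ×(1+i).)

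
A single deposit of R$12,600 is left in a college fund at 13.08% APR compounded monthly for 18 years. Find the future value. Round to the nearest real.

With 12 periods per year: i = 0.0109, n = 216.
FV = 12,600 × (1 + 0.0109)^216 = 131,021.0268

R$131,021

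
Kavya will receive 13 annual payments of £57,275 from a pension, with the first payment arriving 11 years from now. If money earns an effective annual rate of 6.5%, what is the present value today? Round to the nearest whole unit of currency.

£262,394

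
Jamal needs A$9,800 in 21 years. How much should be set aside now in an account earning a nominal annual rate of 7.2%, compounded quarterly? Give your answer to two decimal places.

Periodic rate i = 0.072/4 = 0.018; n = 21 × 4 = 84 periods.
PV = 9,800 / (1 + 0.018)^84 = 9,800 / 4.475209 = 2,189.8417

A$2,189.84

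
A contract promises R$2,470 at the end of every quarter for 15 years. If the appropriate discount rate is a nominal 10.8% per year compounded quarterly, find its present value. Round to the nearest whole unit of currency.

Periodic rate i = 0.108/4 = 0.027; n = 15 × 4 = 60 periods.
Annuity factor a(60|0.027) = 29.548282; PV = 2470 × 29.548282 = 72,984.2567

R$72,984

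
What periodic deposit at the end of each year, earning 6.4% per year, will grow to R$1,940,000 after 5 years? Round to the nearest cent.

PMT = 1.94e+06 / ( [(1+0.064)^5 − 1] / 0.064 ) = 1.94e+06 / 5.682287 = 341,411.7996

R$341,411.80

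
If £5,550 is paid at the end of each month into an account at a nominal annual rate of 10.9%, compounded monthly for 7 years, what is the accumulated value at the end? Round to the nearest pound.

Periodic rate i = 0.109/12 = 0.00908333; n = 7 × 12 = 84 periods.
FV = PMT · [(1+i)^n − 1] / i = 5550 · 125.210210 = 694,916.6668

£694,917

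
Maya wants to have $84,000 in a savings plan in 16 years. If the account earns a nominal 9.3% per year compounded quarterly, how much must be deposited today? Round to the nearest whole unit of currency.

With 4 periods per year: i = 0.02325, n = 64.
Discount factor = (1+0.02325)^(−64) = 0.229704; PV = 84,000 × 0.229704 = 19,295.1018

$19,295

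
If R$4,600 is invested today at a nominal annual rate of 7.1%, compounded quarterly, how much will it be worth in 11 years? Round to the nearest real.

Periodic rate i = 0.071/4 = 0.01775; n = 11 × 4 = 44 periods.
4,600 × (1+0.01775)^44 = 4,600 × 2.168747 = 9,976.2361

R$9,976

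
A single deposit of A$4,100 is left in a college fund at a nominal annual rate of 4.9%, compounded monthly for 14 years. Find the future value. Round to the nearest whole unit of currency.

Periodic rate i = 0.049/12 = 0.00408333; n = 14 × 12 = 168 periods.
FV = PV·(1+i)^n = 4,100 × 1.982985 = 8,130.2380

A$8,130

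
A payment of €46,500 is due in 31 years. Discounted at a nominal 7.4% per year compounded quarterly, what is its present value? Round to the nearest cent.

€4,789.44

i = 0.074/4 = 0.0185 per quarter; n = 31·4 = 124.
Discount factor = (1+0.0185)^(−124) = 0.102999; PV = 46,500 × 0.102999 = 4,789.4409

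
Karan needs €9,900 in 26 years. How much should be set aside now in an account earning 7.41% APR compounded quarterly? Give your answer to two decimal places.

Periodic rate i = 0.0741/4 = 0.018525; n = 26 × 4 = 104 periods.
PV = 9,900 / (1 + 0.018525)^104 = 9,900 / 6.746152 = 1,467.5033

€1,467.50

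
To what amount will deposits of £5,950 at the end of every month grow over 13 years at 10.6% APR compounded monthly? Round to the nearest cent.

i = 0.106/12 = 0.00883333 per month; n = 13·12 = 156.
FV = 5950 × [(1+0.00883333)^156 − 1] / 0.00883333 = 5950 × 333.173196 = 1,982,380.5186

£1,982,380.52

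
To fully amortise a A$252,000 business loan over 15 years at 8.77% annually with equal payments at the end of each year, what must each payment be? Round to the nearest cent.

PMT = 252000 / ( [1 − (1+0.0877)^(−15)] / 0.0877 ) = 252000 / 8.171311 = 30,839.6037

A$30,839.60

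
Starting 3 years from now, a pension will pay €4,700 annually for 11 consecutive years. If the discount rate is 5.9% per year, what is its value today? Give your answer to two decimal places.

€33,222.70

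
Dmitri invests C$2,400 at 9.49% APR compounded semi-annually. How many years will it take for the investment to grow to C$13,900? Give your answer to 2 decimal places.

18.94 years

Periodic rate i = 0.0949/2 = 0.04745.
(1+i)^n = 13900/2400 = 5.79167, so n = ln 5.79167 / ln 1.04745 = 37.8877 half-years
= 37.8877/2 years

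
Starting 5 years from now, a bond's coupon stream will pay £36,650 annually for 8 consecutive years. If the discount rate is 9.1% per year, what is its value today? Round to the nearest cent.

PV at t=4 (ordinary 8-year annuity): 36650 × a(8|0.091) = 36650 × 5.514307 = 202,099.3697
Discount back 4 years: 202,099.3697 × (1+0.091)^(−4) = 202,099.3697 × 0.705831 = 142,648.0886

£142,648.09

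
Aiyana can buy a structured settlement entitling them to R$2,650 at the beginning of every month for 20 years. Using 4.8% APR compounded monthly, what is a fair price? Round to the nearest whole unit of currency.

Periodic rate i = 0.048/12 = 0.004; n = 20 × 12 = 240 periods.
PV = PMT · [1 − (1+i)^(−n)] / i × (1+i) = 2650 · 154.709676 = 409,980.6418
(annuity-due: payments at period start, so ×(1+i).)

R$409,981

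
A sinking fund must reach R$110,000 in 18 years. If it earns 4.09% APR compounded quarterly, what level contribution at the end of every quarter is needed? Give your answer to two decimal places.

Periodic rate i = 0.0409/4 = 0.010225; n = 18 × 4 = 72 periods.
FV-annuity factor = 105.642543; PMT = 110000 / 105.642543 = 1,041.2472

R$1,041.25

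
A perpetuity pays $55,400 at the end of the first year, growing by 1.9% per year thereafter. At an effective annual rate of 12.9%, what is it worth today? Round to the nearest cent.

PV = PMT / (i − g) = 55400 / (0.129 − 0.019) = 55400 / 0.110000 = 503,636.3636

$503,636.36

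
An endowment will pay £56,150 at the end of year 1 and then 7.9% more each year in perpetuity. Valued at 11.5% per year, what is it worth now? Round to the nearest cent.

£1,559,722.22

PV = PMT / (i − g) = 56150 / (0.115 − 0.079) = 56150 / 0.036000 = 1,559,722.2222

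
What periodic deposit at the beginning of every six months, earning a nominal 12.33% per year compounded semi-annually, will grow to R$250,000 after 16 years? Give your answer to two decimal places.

R$2,510.50

i = 0.1233/2 = 0.06165 per half-year; n = 16·2 = 32.
FV-annuity factor × (1+i) = 99.581845; PMT = 250000 / 99.581845 = 2,510.4978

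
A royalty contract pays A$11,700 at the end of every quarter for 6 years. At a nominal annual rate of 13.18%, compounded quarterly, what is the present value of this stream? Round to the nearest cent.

A$191,993.49

i = 0.1318/4 = 0.03295 per quarter; n = 6·4 = 24.
Annuity factor a(24|0.03295) = 16.409700; PV = 11700 × 16.409700 = 191,993.4934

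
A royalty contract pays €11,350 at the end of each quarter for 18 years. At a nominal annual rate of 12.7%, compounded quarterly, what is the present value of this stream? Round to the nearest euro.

i = 0.127/4 = 0.03175 per quarter; n = 18·4 = 72.
PV = 11350 × [1 − (1+0.03175)^(−72)] / 0.03175 = 11350 × 28.177929 = 319,819.4970

€319,819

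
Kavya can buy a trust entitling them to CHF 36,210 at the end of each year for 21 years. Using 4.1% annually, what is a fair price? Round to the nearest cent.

PV = 36210 × [1 − (1+0.041)^(−21)] / 0.041 = 36210 × 13.900840 = 503,349.4033

CHF 503,349.40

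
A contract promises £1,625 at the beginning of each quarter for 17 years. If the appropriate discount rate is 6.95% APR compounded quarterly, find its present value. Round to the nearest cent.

£65,658.64

i = 0.0695/4 = 0.017375 per quarter; n = 17·4 = 68.
PV = PMT · [1 − (1+i)^(−n)] / i × (1+i) = 1625 · 40.405318 = 65,658.6411
Payments are at the start of each period, so multiply by (1+i).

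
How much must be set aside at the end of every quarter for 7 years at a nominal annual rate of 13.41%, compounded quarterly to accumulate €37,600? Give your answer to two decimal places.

€830.61

With 4 periods per year: i = 0.033525, n = 28.
FV-annuity factor = 45.267864; PMT = 37600 / 45.267864 = 830.6113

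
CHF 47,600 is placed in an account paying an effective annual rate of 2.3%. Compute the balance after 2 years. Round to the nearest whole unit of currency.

FV = 47,600 × (1 + 0.023)^2 = 49,814.7804

CHF 49,815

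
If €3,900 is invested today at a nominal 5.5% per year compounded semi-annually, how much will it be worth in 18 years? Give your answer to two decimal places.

With 2 periods per year: i = 0.0275, n = 36.
3,900 × (1+0.0275)^36 = 3,900 × 2.655498 = 10,356.4403

€10,356.44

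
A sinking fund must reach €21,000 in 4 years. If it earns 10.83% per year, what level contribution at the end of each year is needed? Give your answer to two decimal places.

€4,470.00

FV-annuity factor = 4.697986; PMT = 21000 / 4.697986 = 4,470.0007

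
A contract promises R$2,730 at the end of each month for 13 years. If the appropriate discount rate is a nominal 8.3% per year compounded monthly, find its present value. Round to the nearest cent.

i = 0.083/12 = 0.00691667 per month; n = 13·12 = 156.
Annuity factor a(156|0.00691667) = 95.248149; PV = 2730 × 95.248149 = 260,027.4468

R$260,027.45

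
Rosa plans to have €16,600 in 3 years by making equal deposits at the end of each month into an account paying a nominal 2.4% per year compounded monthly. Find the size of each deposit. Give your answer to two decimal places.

With 12 periods per year: i = 0.002, n = 36.
FV-annuity factor = 37.289037; PMT = 16600 / 37.289037 = 445.1711

€445.17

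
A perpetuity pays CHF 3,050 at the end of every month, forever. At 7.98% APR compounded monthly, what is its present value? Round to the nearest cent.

Periodic rate i = 0.0798/12 = 0.00665.
PV = C/r = 3050/0.00665 = 458,646.6165

CHF 458,646.62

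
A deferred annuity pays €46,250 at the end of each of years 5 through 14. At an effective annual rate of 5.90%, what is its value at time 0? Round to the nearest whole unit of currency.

€271,939

PV at t=4 (ordinary 10-year annuity): 46250 × a(10|0.059) = 46250 × 7.395083 = 342,022.5998
PV₀ = 342,022.5998 / (1+0.059)^4 = 342,022.5998 / 1.257720 = 271,938.6664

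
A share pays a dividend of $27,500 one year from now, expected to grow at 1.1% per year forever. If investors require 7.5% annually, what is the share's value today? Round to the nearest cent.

PV = D₁/(r − g) = 27500/(0.075 − 0.011) = 429,687.5000

$429,687.50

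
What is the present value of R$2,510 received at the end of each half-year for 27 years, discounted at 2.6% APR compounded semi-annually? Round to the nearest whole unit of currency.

i = 0.026/2 = 0.013 per half-year; n = 27·2 = 54.
PV = PMT · [1 − (1+i)^(−n)] / i = 2510 · 38.627678 = 96,955.4717

R$96,955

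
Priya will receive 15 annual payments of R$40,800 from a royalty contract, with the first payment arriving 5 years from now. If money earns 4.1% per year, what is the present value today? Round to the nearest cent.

R$383,590.13

Value one period before first payment (t=4): 40800 × [1 − (1+0.041)^(−15)] / 0.041 = 40800 × 11.041045 = 450,474.6403
Discount back 4 years: 450,474.6403 × (1+0.041)^(−4) = 450,474.6403 × 0.851524 = 383,590.1346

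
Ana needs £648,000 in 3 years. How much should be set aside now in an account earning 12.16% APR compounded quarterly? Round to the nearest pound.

£452,381

i = 0.1216/4 = 0.0304 per quarter; n = 3·4 = 12.
PV = FV·(1+i)^(−n) = 648,000 × 0.698120 = 452,381.4681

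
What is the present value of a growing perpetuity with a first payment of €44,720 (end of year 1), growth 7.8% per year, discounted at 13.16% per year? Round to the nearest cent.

PV = D₁/(r − g) = 44720/(0.1316 − 0.078) = 834,328.3582

€834,328.36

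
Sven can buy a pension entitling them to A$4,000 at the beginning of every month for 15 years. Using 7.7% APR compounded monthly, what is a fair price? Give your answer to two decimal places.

With 12 periods per year: i = 0.00641667, n = 180.
Annuity factor a(180|0.00641667) × (1+i) = 107.246552; PV = 4000 × 107.246552 = 428,986.2079
Payments are at the start of each period, so multiply by (1+i).

A$428,986.21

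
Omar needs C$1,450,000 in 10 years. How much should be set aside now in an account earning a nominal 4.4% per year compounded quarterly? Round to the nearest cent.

C$936,098.99

Periodic rate i = 0.044/4 = 0.011; n = 10 × 4 = 40 periods.
PV = 1,450,000 / (1 + 0.011)^40 = 1,450,000 / 1.548981 = 936,098.9942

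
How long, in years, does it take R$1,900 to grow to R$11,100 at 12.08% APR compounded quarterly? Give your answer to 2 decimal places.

14.83 years

Periodic rate i = 0.1208/4 = 0.0302.
(1+i)^n = 11100/1900 = 5.84211, so n = ln 5.84211 / ln 1.0302 = 59.3249 quarters
= 59.3249/4 years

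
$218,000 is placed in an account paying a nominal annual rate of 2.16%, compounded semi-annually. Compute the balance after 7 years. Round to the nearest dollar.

$253,378

i = 0.0216/2 = 0.0108 per half-year; n = 7·2 = 14.
FV = PV·(1+i)^n = 218,000 × 1.162287 = 253,378.4990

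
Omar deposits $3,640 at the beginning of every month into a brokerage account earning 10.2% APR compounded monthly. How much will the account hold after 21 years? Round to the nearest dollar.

$3,213,026

Periodic rate i = 0.102/12 = 0.0085; n = 21 × 12 = 252 periods.
FV = PMT · [(1+i)^n − 1] / i × (1+i) = 3640 · 882.699522 = 3,213,026.2593
(annuity-due: payments at period start, so ×(1+i).)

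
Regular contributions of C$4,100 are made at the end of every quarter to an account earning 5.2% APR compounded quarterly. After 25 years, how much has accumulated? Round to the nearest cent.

C$832,200.85

Periodic rate i = 0.052/4 = 0.013; n = 25 × 4 = 100 periods.
Accumulation factor s(100|0.013) = 202.975818; FV = 4100 × 202.975818 = 832,200.8535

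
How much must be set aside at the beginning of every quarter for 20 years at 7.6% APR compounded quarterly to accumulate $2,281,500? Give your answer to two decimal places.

$12,128.40

i = 0.076/4 = 0.019 per quarter; n = 20·4 = 80.
PMT = 2.2815e+06 / ( [(1+0.019)^80 − 1] / 0.019 × (1+i) ) = 2.2815e+06 / 188.112198 = 12,128.4001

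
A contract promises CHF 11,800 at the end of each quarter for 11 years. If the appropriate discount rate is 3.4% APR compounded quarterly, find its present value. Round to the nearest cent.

Periodic rate i = 0.034/4 = 0.0085; n = 11 × 4 = 44 periods.
PV = 11800 × [1 − (1+0.0085)^(−44)] / 0.0085 = 11800 × 36.580570 = 431,650.7282

CHF 431,650.73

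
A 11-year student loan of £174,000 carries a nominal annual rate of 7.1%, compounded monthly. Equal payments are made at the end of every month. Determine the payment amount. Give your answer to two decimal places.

£1,902.97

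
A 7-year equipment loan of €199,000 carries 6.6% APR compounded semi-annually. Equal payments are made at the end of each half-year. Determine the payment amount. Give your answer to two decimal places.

Periodic rate i = 0.066/2 = 0.033; n = 7 × 2 = 14 periods.
Annuity-PV factor = 11.068501; PMT = 199000 / 11.068501 = 17,978.9474

€17,978.95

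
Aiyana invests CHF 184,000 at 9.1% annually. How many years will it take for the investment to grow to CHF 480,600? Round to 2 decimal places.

(1+i)^n = 480600/184000 = 2.61196, so n = ln 2.61196 / ln 1.091 = 11.0236 years

11.02 years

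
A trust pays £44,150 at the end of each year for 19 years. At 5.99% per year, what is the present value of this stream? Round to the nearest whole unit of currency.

PV = 44150 × [1 − (1+0.0599)^(−19)] / 0.0599 = 44150 × 11.166845 = 493,016.1963

£493,016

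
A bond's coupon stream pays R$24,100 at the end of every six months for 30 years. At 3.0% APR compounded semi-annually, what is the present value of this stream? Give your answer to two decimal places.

R$949,064.48

i = 0.03/2 = 0.015 per half-year; n = 30·2 = 60.
PV = PMT · [1 − (1+i)^(−n)] / i = 24100 · 39.380269 = 949,064.4801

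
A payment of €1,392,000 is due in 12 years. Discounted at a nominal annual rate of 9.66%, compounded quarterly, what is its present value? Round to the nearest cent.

With 4 periods per year: i = 0.02415, n = 48.
PV = FV·(1+i)^(−n) = 1,392,000 × 0.318089 = 442,779.9095

€442,779.91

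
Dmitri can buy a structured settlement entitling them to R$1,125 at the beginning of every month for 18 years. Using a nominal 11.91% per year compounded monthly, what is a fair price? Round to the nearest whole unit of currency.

With 12 periods per year: i = 0.009925, n = 216.
PV = PMT · [1 − (1+i)^(−n)] / i × (1+i) = 1125 · 89.702310 = 100,915.0987
(Beginning-of-period payments → annuity-due factor ×(1+i).)

R$100,915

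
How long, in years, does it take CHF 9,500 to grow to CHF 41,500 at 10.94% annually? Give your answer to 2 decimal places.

n = ln(41500/9500) / ln(1+0.1094) = ln(4.36842) / 0.103819 = 14.2016 years

14.20 years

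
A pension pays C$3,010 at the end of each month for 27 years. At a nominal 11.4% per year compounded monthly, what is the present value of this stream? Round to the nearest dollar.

C$302,038

Periodic rate i = 0.114/12 = 0.0095; n = 27 × 12 = 324 periods.
PV = 3010 × [1 − (1+0.0095)^(−324)] / 0.0095 = 3010 × 100.344715 = 302,037.5915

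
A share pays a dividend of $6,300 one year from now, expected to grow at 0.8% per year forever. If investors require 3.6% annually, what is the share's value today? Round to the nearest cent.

PV = PMT / (i − g) = 6300 / (0.036 − 0.008) = 6300 / 0.028000 = 225,000.0000

$225,000.00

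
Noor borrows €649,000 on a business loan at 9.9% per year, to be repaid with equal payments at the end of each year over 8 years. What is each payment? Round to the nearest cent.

Annuity-PV factor = 5.354403; PMT = 649000 / 5.354403 = 121,208.6530

€121,208.65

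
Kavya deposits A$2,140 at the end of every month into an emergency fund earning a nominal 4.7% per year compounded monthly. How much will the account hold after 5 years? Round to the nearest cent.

With 12 periods per year: i = 0.00391667, n = 60.
Accumulation factor s(60|0.00391667) = 67.488076; FV = 2140 × 67.488076 = 144,424.4817

A$144,424.48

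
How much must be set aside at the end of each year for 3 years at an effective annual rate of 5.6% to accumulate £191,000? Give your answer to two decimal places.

£60,230.78

PMT = 191000 / ( [(1+0.056)^3 − 1] / 0.056 ) = 191000 / 3.171136 = 60,230.7817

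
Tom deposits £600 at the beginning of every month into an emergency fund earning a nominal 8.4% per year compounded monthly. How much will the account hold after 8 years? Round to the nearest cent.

£82,306.79

i = 0.084/12 = 0.007 per month; n = 8·12 = 96.
FV = 600 × [(1+0.007)^96 − 1] / 0.007 × (1+i) = 600 × 137.177982 = 82,306.7894
(annuity-due: payments at period start, so ×(1+i).)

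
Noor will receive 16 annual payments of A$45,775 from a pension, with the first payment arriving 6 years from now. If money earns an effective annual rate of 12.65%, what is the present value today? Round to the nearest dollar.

Value one period before first payment (t=5): 45775 × [1 − (1+0.1265)^(−16)] / 0.1265 = 45775 × 6.729672 = 308,050.7184
Discount back 5 years: 308,050.7184 × (1+0.1265)^(−5) = 308,050.7184 × 0.551244 = 169,811.1666

A$169,811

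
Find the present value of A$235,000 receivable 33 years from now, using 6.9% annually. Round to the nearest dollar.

PV = 235,000 / (1 + 0.069)^33 = 235,000 / 9.041995 = 25,989.8391

A$25,990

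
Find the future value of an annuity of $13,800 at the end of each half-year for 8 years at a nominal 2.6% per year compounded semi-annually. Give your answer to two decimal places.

i = 0.026/2 = 0.013 per half-year; n = 8·2 = 16.
FV = 13800 × [(1+0.013)^16 − 1] / 0.013 = 13800 × 17.658766 = 243,690.9753

$243,690.98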